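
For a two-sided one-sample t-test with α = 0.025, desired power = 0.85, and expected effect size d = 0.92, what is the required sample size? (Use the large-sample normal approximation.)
n = 13

Sample size formula (one-sample t-test, normal approximation):
n = ((z_{α/2} + z_β) / d)²

z_{α/2} = 2.241 (for α = 0.025, two-sided)
z_β = 1.036 (for power = 0.85)
d = 0.92

n = ((2.241 + 1.036) / 0.92)²
n = (3.562)²
n ≈ 12.69
Round up to the next whole number: n = 13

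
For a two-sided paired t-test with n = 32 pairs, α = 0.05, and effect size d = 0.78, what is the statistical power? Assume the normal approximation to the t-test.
Power ≈ 0.99

Power calculation (paired t-test, normal approximation):
z_β = d · √n - z_{α/2}
z_β = 0.78 · √32 - 1.960
z_β = 0.78 · 5.657 - 1.960
z_β = 2.452

Power = Φ(z_β) = Φ(2.452) ≈ 0.993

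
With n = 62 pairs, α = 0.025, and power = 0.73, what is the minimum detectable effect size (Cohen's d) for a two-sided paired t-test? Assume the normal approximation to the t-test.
d ≈ 0.36

Minimum detectable effect (paired t-test, normal approximation):
d = (z_{α/2} + z_β) / √n
d = (2.241 + 0.613) / √62
d = 2.854 / 7.874
d ≈ 0.36

By Cohen's convention (0.2 small / 0.5 medium / 0.8 large): small effect.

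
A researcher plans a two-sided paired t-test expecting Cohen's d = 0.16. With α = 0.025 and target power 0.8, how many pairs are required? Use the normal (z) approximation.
n = 372 pairs

Sample size formula (paired t-test, normal approximation):
n = ((z_{α/2} + z_β) / d)²

z_{α/2} = 2.241 (for α = 0.025, two-sided)
z_β = 0.842 (for power = 0.8)
d = 0.16

n = ((2.241 + 0.842) / 0.16)²
n = (19.269)²
n ≈ 371.29
Round up to the next whole number: n = 372 pairs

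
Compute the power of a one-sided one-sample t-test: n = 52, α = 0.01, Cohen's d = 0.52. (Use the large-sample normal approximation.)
Power ≈ 0.92

Power calculation (one-sample t-test, normal approximation):
z_β = d · √n - z_α
z_β = 0.52 · √52 - 2.326
z_β = 0.52 · 7.211 - 2.326
z_β = 1.423

Power = Φ(z_β) = Φ(1.423) ≈ 0.923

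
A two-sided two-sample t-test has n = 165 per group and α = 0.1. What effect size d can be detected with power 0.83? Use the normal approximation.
d ≈ 0.29

Minimum detectable effect (two-sample t-test, normal approximation):
d = (z_{α/2} + z_β) / √(n/2)
d = (1.645 + 0.954) / √(165/2)
d = 2.599 / 9.083
d ≈ 0.29

By Cohen's convention (0.2 small / 0.5 medium / 0.8 large): small effect.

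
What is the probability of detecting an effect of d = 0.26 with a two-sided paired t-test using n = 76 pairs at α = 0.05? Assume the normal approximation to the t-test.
Power ≈ 0.62

Power calculation (paired t-test, normal approximation):
z_β = d · √n - z_{α/2}
z_β = 0.26 · √76 - 1.960
z_β = 0.26 · 8.718 - 1.960
z_β = 0.307

Power = Φ(z_β) = Φ(0.307) ≈ 0.620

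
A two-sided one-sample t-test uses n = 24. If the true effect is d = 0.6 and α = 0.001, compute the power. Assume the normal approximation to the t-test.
Power ≈ 0.36

Power calculation (one-sample t-test, normal approximation):
z_β = d · √n - z_{α/2}
z_β = 0.6 · √24 - 3.291
z_β = 0.6 · 4.899 - 3.291
z_β = -0.351

Power = Φ(z_β) = Φ(-0.351) ≈ 0.363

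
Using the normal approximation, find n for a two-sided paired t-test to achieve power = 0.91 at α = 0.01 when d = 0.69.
n = 33 pairs

Sample size formula (paired t-test, normal approximation):
n = ((z_{α/2} + z_β) / d)²

z_{α/2} = 2.576 (for α = 0.01, two-sided)
z_β = 1.341 (for power = 0.91)
d = 0.69

n = ((2.576 + 1.341) / 0.69)²
n = (5.677)²
n ≈ 32.23
Round up to the next whole number: n = 33 pairs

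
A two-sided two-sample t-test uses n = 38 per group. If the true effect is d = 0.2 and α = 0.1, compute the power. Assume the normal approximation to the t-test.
Power ≈ 0.22

Power calculation (two-sample t-test, normal approximation):
z_β = d · √(n/2) - z_{α/2}
z_β = 0.2 · √(38/2) - 1.645
z_β = 0.2 · 4.359 - 1.645
z_β = -0.773

Power = Φ(z_β) = Φ(-0.773) ≈ 0.220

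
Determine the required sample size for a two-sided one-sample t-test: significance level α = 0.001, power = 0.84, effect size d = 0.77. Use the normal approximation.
n = 31

Sample size formula (one-sample t-test, normal approximation):
n = ((z_{α/2} + z_β) / d)²

z_{α/2} = 3.291 (for α = 0.001, two-sided)
z_β = 0.994 (for power = 0.84)
d = 0.77

n = ((3.291 + 0.994) / 0.77)²
n = (5.565)²
n ≈ 30.97
Round up to the next whole number: n = 31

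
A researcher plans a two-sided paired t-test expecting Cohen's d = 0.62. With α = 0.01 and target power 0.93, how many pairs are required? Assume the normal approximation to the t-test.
n = 43 pairs

Sample size formula (paired t-test, normal approximation):
n = ((z_{α/2} + z_β) / d)²

z_{α/2} = 2.576 (for α = 0.01, two-sided)
z_β = 1.476 (for power = 0.93)
d = 0.62

n = ((2.576 + 1.476) / 0.62)²
n = (6.535)²
n ≈ 42.71
Round up to the next whole number: n = 43 pairs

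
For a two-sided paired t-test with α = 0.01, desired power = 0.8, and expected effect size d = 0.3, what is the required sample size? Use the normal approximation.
n = 130 pairs

Sample size formula (paired t-test, normal approximation):
n = ((z_{α/2} + z_β) / d)²

z_{α/2} = 2.576 (for α = 0.01, two-sided)
z_β = 0.842 (for power = 0.8)
d = 0.3

n = ((2.576 + 0.842) / 0.3)²
n = (11.393)²
n ≈ 129.80
Round up to the next whole number: n = 130 pairs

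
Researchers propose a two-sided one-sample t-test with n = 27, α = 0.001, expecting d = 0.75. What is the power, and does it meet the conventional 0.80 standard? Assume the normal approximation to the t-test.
Power ≈ 0.73; the study is underpowered (power < 0.80)

Power calculation (one-sample t-test, normal approximation):
z_β = d · √n - z_{α/2}
z_β = 0.75 · √27 - 3.291
z_β = 0.75 · 5.196 - 3.291
z_β = 0.607

Power = Φ(z_β) = Φ(0.607) ≈ 0.728

Effect size d = 0.75 is medium by Cohen's convention (0.2/0.5/0.8).

Threshold: power ≥ 0.80 is conventionally adequate.
Power ≈ 0.73 → the study is underpowered (power < 0.80).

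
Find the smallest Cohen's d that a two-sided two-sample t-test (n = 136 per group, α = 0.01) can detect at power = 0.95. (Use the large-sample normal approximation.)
d ≈ 0.51

Minimum detectable effect (two-sample t-test, normal approximation):
d = (z_{α/2} + z_β) / √(n/2)
d = (2.576 + 1.645) / √(136/2)
d = 4.221 / 8.246
d ≈ 0.51

By Cohen's convention (0.2 small / 0.5 medium / 0.8 large): medium effect.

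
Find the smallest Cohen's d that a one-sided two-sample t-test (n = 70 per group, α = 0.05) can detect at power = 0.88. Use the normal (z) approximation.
d ≈ 0.48

Minimum detectable effect (two-sample t-test, normal approximation):
d = (z_α + z_β) / √(n/2)
d = (1.645 + 1.175) / √(70/2)
d = 2.820 / 5.916
d ≈ 0.48

By Cohen's convention (0.2 small / 0.5 medium / 0.8 large): small effect.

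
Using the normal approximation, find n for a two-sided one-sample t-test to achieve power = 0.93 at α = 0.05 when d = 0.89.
n = 15

Sample size formula (one-sample t-test, normal approximation):
n = ((z_{α/2} + z_β) / d)²

z_{α/2} = 1.960 (for α = 0.05, two-sided)
z_β = 1.476 (for power = 0.93)
d = 0.89

n = ((1.960 + 1.476) / 0.89)²
n = (3.861)²
n ≈ 14.91
Round up to the next whole number: n = 15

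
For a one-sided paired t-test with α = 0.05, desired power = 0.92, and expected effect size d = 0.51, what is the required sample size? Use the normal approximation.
n = 36 pairs

Sample size formula (paired t-test, normal approximation):
n = ((z_α + z_β) / d)²

z_α = 1.645 (for α = 0.05, one-sided)
z_β = 1.405 (for power = 0.92)
d = 0.51

n = ((1.645 + 1.405) / 0.51)²
n = (5.980)²
n ≈ 35.76
Round up to the next whole number: n = 36 pairs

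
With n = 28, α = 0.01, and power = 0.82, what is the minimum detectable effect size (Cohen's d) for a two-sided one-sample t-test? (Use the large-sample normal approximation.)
d ≈ 0.66

Minimum detectable effect (one-sample t-test, normal approximation):
d = (z_{α/2} + z_β) / √n
d = (2.576 + 0.915) / √28
d = 3.491 / 5.292
d ≈ 0.66

By Cohen's convention (0.2 small / 0.5 medium / 0.8 large): medium effect.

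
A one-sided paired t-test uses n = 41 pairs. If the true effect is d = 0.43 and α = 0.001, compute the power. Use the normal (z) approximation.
Power ≈ 0.37

Power calculation (paired t-test, normal approximation):
z_β = d · √n - z_α
z_β = 0.43 · √41 - 3.090
z_β = 0.43 · 6.403 - 3.090
z_β = -0.337

Power = Φ(z_β) = Φ(-0.337) ≈ 0.368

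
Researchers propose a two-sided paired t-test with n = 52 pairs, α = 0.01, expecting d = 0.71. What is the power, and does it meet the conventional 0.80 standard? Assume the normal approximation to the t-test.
Power ≈ 0.99; the study is adequately powered (power ≥ 0.80)

Power calculation (paired t-test, normal approximation):
z_β = d · √n - z_{α/2}
z_β = 0.71 · √52 - 2.576
z_β = 0.71 · 7.211 - 2.576
z_β = 2.544

Power = Φ(z_β) = Φ(2.544) ≈ 0.995

Effect size d = 0.71 is medium by Cohen's convention (0.2/0.5/0.8).

Threshold: power ≥ 0.80 is conventionally adequate.
Power ≈ 0.99 → the study is adequately powered (power ≥ 0.80).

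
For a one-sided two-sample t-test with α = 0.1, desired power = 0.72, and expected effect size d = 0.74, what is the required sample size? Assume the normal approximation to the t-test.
n = 13 per group

Sample size formula (two-sample t-test, normal approximation):
n = 2 · ((z_α + z_β) / d)²

z_α = 1.282 (for α = 0.1, one-sided)
z_β = 0.583 (for power = 0.72)
d = 0.74

n = 2 · ((1.282 + 0.583) / 0.74)²
n = 2 · (2.520)²
n ≈ 12.70
Round up to the next whole number: n = 13 per group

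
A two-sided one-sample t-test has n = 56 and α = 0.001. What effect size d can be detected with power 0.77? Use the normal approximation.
d ≈ 0.54

Minimum detectable effect (one-sample t-test, normal approximation):
d = (z_{α/2} + z_β) / √n
d = (3.291 + 0.739) / √56
d = 4.029 / 7.483
d ≈ 0.54

By Cohen's convention (0.2 small / 0.5 medium / 0.8 large): medium effect.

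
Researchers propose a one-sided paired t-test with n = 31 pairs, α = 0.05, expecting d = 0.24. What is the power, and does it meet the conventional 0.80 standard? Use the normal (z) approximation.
Power ≈ 0.38; the study is underpowered (power < 0.80)

Power calculation (paired t-test, normal approximation):
z_β = d · √n - z_α
z_β = 0.24 · √31 - 1.645
z_β = 0.24 · 5.568 - 1.645
z_β = -0.309

Power = Φ(z_β) = Φ(-0.309) ≈ 0.379

Effect size d = 0.24 is small by Cohen's convention (0.2/0.5/0.8).

Threshold: power ≥ 0.80 is conventionally adequate.
Power ≈ 0.38 → the study is underpowered (power < 0.80).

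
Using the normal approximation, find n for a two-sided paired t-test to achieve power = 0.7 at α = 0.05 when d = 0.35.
n = 51 pairs

Sample size formula (paired t-test, normal approximation):
n = ((z_{α/2} + z_β) / d)²

z_{α/2} = 1.960 (for α = 0.05, two-sided)
z_β = 0.524 (for power = 0.7)
d = 0.35

n = ((1.960 + 0.524) / 0.35)²
n = (7.097)²
n ≈ 50.37
Round up to the next whole number: n = 51 pairs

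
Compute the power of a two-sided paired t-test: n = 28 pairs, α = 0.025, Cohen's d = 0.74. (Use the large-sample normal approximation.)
Power ≈ 0.95

Power calculation (paired t-test, normal approximation):
z_β = d · √n - z_{α/2}
z_β = 0.74 · √28 - 2.241
z_β = 0.74 · 5.292 - 2.241
z_β = 1.674

Power = Φ(z_β) = Φ(1.674) ≈ 0.953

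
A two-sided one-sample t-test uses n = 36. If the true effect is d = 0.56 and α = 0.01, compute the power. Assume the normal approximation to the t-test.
Power ≈ 0.78

Power calculation (one-sample t-test, normal approximation):
z_β = d · √n - z_{α/2}
z_β = 0.56 · √36 - 2.576
z_β = 0.56 · 6.000 - 2.576
z_β = 0.784

Power = Φ(z_β) = Φ(0.784) ≈ 0.784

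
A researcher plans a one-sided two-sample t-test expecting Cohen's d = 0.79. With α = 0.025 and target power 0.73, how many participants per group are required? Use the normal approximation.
n = 22 per group

Sample size formula (two-sample t-test, normal approximation):
n = 2 · ((z_α + z_β) / d)²

z_α = 1.960 (for α = 0.025, one-sided)
z_β = 0.613 (for power = 0.73)
d = 0.79

n = 2 · ((1.960 + 0.613) / 0.79)²
n = 2 · (3.257)²
n ≈ 21.22
Round up to the next whole number: n = 22 per group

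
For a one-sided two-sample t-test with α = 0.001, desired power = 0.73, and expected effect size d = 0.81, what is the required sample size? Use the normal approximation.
n = 42 per group

Sample size formula (two-sample t-test, normal approximation):
n = 2 · ((z_α + z_β) / d)²

z_α = 3.090 (for α = 0.001, one-sided)
z_β = 0.613 (for power = 0.73)
d = 0.81

n = 2 · ((3.090 + 0.613) / 0.81)²
n = 2 · (4.572)²
n ≈ 41.81
Round up to the next whole number: n = 42 per group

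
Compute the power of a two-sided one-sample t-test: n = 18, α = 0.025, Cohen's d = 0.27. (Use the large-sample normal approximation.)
Power ≈ 0.14

Power calculation (one-sample t-test, normal approximation):
z_β = d · √n - z_{α/2}
z_β = 0.27 · √18 - 2.241
z_β = 0.27 · 4.243 - 2.241
z_β = -1.096

Power = Φ(z_β) = Φ(-1.096) ≈ 0.137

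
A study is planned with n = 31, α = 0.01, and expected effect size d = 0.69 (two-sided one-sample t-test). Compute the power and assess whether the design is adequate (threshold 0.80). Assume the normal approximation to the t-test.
Power ≈ 0.90; the study is adequately powered (power ≥ 0.80)

Power calculation (one-sample t-test, normal approximation):
z_β = d · √n - z_{α/2}
z_β = 0.69 · √31 - 2.576
z_β = 0.69 · 5.568 - 2.576
z_β = 1.266

Power = Φ(z_β) = Φ(1.266) ≈ 0.897

Effect size d = 0.69 is medium by Cohen's convention (0.2/0.5/0.8).

Threshold: power ≥ 0.80 is conventionally adequate.
Power ≈ 0.90 → the study is adequately powered (power ≥ 0.80).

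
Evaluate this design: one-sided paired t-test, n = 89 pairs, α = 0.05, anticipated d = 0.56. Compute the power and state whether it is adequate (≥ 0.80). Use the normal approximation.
Power ≈ 1.00; the study is adequately powered (power ≥ 0.80)

Power calculation (paired t-test, normal approximation):
z_β = d · √n - z_α
z_β = 0.56 · √89 - 1.645
z_β = 0.56 · 9.434 - 1.645
z_β = 3.638

Power = Φ(z_β) = Φ(3.638) ≈ 1.000

Effect size d = 0.56 is medium by Cohen's convention (0.2/0.5/0.8).

Threshold: power ≥ 0.80 is conventionally adequate.
Power ≈ 1.00 → the study is adequately powered (power ≥ 0.80).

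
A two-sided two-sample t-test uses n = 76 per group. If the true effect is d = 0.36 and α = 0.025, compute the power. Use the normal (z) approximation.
Power ≈ 0.49

Power calculation (two-sample t-test, normal approximation):
z_β = d · √(n/2) - z_{α/2}
z_β = 0.36 · √(76/2) - 2.241
z_β = 0.36 · 6.164 - 2.241
z_β = -0.022

Power = Φ(z_β) = Φ(-0.022) ≈ 0.491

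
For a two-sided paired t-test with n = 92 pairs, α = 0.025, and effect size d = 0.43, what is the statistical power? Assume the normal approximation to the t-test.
Power ≈ 0.97

Power calculation (paired t-test, normal approximation):
z_β = d · √n - z_{α/2}
z_β = 0.43 · √92 - 2.241
z_β = 0.43 · 9.592 - 2.241
z_β = 1.883

Power = Φ(z_β) = Φ(1.883) ≈ 0.970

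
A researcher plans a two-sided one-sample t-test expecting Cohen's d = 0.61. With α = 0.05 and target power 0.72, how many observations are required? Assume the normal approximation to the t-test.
n = 18

Sample size formula (one-sample t-test, normal approximation):
n = ((z_{α/2} + z_β) / d)²

z_{α/2} = 1.960 (for α = 0.05, two-sided)
z_β = 0.583 (for power = 0.72)
d = 0.61

n = ((1.960 + 0.583) / 0.61)²
n = (4.169)²
n ≈ 17.38
Round up to the next whole number: n = 18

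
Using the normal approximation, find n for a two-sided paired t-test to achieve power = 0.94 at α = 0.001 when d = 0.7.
n = 48 pairs

Sample size formula (paired t-test, normal approximation):
n = ((z_{α/2} + z_β) / d)²

z_{α/2} = 3.291 (for α = 0.001, two-sided)
z_β = 1.555 (for power = 0.94)
d = 0.7

n = ((3.291 + 1.555) / 0.7)²
n = (6.923)²
n ≈ 47.93
Round up to the next whole number: n = 48 pairs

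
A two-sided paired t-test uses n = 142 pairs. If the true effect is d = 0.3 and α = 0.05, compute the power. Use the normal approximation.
Power ≈ 0.95

Power calculation (paired t-test, normal approximation):
z_β = d · √n - z_{α/2}
z_β = 0.3 · √142 - 1.960
z_β = 0.3 · 11.916 - 1.960
z_β = 1.615

Power = Φ(z_β) = Φ(1.615) ≈ 0.947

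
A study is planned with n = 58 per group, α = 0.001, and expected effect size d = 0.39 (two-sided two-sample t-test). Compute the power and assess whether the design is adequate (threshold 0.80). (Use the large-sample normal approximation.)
Power ≈ 0.12; the study is underpowered (power < 0.80)

Power calculation (two-sample t-test, normal approximation):
z_β = d · √(n/2) - z_{α/2}
z_β = 0.39 · √(58/2) - 3.291
z_β = 0.39 · 5.385 - 3.291
z_β = -1.190

Power = Φ(z_β) = Φ(-1.190) ≈ 0.117

Effect size d = 0.39 is small by Cohen's convention (0.2/0.5/0.8).

Threshold: power ≥ 0.80 is conventionally adequate.
Power ≈ 0.12 → the study is underpowered (power < 0.80).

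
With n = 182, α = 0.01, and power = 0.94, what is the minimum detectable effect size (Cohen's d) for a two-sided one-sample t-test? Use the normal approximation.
d ≈ 0.31

Minimum detectable effect (one-sample t-test, normal approximation):
d = (z_{α/2} + z_β) / √n
d = (2.576 + 1.555) / √182
d = 4.131 / 13.491
d ≈ 0.31

By Cohen's convention (0.2 small / 0.5 medium / 0.8 large): small effect.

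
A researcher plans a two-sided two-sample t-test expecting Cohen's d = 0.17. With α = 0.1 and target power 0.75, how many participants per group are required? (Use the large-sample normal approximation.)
n = 373 per group

Sample size formula (two-sample t-test, normal approximation):
n = 2 · ((z_{α/2} + z_β) / d)²

z_{α/2} = 1.645 (for α = 0.1, two-sided)
z_β = 0.674 (for power = 0.75)
d = 0.17

n = 2 · ((1.645 + 0.674) / 0.17)²
n = 2 · (13.641)²
n ≈ 372.15
Round up to the next whole number: n = 373 per group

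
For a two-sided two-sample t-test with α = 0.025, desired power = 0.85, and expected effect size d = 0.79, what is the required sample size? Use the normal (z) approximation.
n = 35 per group

Sample size formula (two-sample t-test, normal approximation):
n = 2 · ((z_{α/2} + z_β) / d)²

z_{α/2} = 2.241 (for α = 0.025, two-sided)
z_β = 1.036 (for power = 0.85)
d = 0.79

n = 2 · ((2.241 + 1.036) / 0.79)²
n = 2 · (4.148)²
n ≈ 34.41
Round up to the next whole number: n = 35 per group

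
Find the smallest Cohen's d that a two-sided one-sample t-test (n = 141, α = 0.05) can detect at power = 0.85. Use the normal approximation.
d ≈ 0.25

Minimum detectable effect (one-sample t-test, normal approximation):
d = (z_{α/2} + z_β) / √n
d = (1.960 + 1.036) / √141
d = 2.996 / 11.874
d ≈ 0.25

By Cohen's convention (0.2 small / 0.5 medium / 0.8 large): small effect.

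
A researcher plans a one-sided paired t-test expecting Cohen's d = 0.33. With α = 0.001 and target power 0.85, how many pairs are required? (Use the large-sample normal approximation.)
n = 157 pairs

Sample size formula (paired t-test, normal approximation):
n = ((z_α + z_β) / d)²

z_α = 3.090 (for α = 0.001, one-sided)
z_β = 1.036 (for power = 0.85)
d = 0.33

n = ((3.090 + 1.036) / 0.33)²
n = (12.503)²
n ≈ 156.33
Round up to the next whole number: n = 157 pairs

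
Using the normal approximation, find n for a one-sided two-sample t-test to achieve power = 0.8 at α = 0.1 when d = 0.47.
n = 41 per group

Sample size formula (two-sample t-test, normal approximation):
n = 2 · ((z_α + z_β) / d)²

z_α = 1.282 (for α = 0.1, one-sided)
z_β = 0.842 (for power = 0.8)
d = 0.47

n = 2 · ((1.282 + 0.842) / 0.47)²
n = 2 · (4.519)²
n ≈ 40.84
Round up to the next whole number: n = 41 per group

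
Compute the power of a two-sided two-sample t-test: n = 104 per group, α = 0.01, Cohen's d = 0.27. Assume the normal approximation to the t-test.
Power ≈ 0.26

Power calculation (two-sample t-test, normal approximation):
z_β = d · √(n/2) - z_{α/2}
z_β = 0.27 · √(104/2) - 2.576
z_β = 0.27 · 7.211 - 2.576
z_β = -0.629

Power = Φ(z_β) = Φ(-0.629) ≈ 0.265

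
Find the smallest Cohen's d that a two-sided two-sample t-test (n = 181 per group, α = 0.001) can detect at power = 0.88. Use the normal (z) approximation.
d ≈ 0.47

Minimum detectable effect (two-sample t-test, normal approximation):
d = (z_{α/2} + z_β) / √(n/2)
d = (3.291 + 1.175) / √(181/2)
d = 4.466 / 9.513
d ≈ 0.47

By Cohen's convention (0.2 small / 0.5 medium / 0.8 large): small effect.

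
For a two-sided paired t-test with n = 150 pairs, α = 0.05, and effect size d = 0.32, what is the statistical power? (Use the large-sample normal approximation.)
Power ≈ 0.97

Power calculation (paired t-test, normal approximation):
z_β = d · √n - z_{α/2}
z_β = 0.32 · √150 - 1.960
z_β = 0.32 · 12.247 - 1.960
z_β = 1.959

Power = Φ(z_β) = Φ(1.959) ≈ 0.975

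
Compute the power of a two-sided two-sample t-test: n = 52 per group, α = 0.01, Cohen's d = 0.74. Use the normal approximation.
Power ≈ 0.88

Power calculation (two-sample t-test, normal approximation):
z_β = d · √(n/2) - z_{α/2}
z_β = 0.74 · √(52/2) - 2.576
z_β = 0.74 · 5.099 - 2.576
z_β = 1.197

Power = Φ(z_β) = Φ(1.197) ≈ 0.884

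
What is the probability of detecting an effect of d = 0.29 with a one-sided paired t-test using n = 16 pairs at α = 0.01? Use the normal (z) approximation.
Power ≈ 0.12

Power calculation (paired t-test, normal approximation):
z_β = d · √n - z_α
z_β = 0.29 · √16 - 2.326
z_β = 0.29 · 4.000 - 2.326
z_β = -1.166

Power = Φ(z_β) = Φ(-1.166) ≈ 0.122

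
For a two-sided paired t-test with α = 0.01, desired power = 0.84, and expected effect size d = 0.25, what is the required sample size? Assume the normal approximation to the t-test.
n = 204 pairs

Sample size formula (paired t-test, normal approximation):
n = ((z_{α/2} + z_β) / d)²

z_{α/2} = 2.576 (for α = 0.01, two-sided)
z_β = 0.994 (for power = 0.84)
d = 0.25

n = ((2.576 + 0.994) / 0.25)²
n = (14.280)²
n ≈ 203.92
Round up to the next whole number: n = 204 pairs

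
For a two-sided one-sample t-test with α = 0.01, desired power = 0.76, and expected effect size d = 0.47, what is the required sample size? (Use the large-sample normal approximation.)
n = 49

Sample size formula (one-sample t-test, normal approximation):
n = ((z_{α/2} + z_β) / d)²

z_{α/2} = 2.576 (for α = 0.01, two-sided)
z_β = 0.706 (for power = 0.76)
d = 0.47

n = ((2.576 + 0.706) / 0.47)²
n = (6.983)²
n ≈ 48.76
Round up to the next whole number: n = 49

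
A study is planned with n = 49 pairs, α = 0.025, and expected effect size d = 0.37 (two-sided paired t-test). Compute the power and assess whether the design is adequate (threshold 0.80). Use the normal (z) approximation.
Power ≈ 0.64; the study is underpowered (power < 0.80)

Power calculation (paired t-test, normal approximation):
z_β = d · √n - z_{α/2}
z_β = 0.37 · √49 - 2.241
z_β = 0.37 · 7.000 - 2.241
z_β = 0.349

Power = Φ(z_β) = Φ(0.349) ≈ 0.636

Effect size d = 0.37 is small by Cohen's convention (0.2/0.5/0.8).

Threshold: power ≥ 0.80 is conventionally adequate.
Power ≈ 0.64 → the study is underpowered (power < 0.80).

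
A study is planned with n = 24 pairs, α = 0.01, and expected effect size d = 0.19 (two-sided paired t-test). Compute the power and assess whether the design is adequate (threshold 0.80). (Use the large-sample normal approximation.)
Power ≈ 0.05; the study is underpowered (power < 0.80)

Power calculation (paired t-test, normal approximation):
z_β = d · √n - z_{α/2}
z_β = 0.19 · √24 - 2.576
z_β = 0.19 · 4.899 - 2.576
z_β = -1.645

Power = Φ(z_β) = Φ(-1.645) ≈ 0.050

Effect size d = 0.19 is very small by Cohen's convention (0.2/0.5/0.8).

Threshold: power ≥ 0.80 is conventionally adequate.
Power ≈ 0.05 → the study is underpowered (power < 0.80).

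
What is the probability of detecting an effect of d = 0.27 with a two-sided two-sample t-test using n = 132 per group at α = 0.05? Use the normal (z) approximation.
Power ≈ 0.59

Power calculation (two-sample t-test, normal approximation):
z_β = d · √(n/2) - z_{α/2}
z_β = 0.27 · √(132/2) - 1.960
z_β = 0.27 · 8.124 - 1.960
z_β = 0.234

Power = Φ(z_β) = Φ(0.234) ≈ 0.592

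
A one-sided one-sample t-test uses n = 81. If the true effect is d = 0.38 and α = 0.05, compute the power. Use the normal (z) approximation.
Power ≈ 0.96

Power calculation (one-sample t-test, normal approximation):
z_β = d · √n - z_α
z_β = 0.38 · √81 - 1.645
z_β = 0.38 · 9.000 - 1.645
z_β = 1.775

Power = Φ(z_β) = Φ(1.775) ≈ 0.962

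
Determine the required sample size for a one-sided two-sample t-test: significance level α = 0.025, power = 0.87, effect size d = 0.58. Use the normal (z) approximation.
n = 57 per group

Sample size formula (two-sample t-test, normal approximation):
n = 2 · ((z_α + z_β) / d)²

z_α = 1.960 (for α = 0.025, one-sided)
z_β = 1.126 (for power = 0.87)
d = 0.58

n = 2 · ((1.960 + 1.126) / 0.58)²
n = 2 · (5.321)²
n ≈ 56.63
Round up to the next whole number: n = 57 per group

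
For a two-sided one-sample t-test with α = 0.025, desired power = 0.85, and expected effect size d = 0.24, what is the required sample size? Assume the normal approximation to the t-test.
n = 187

Sample size formula (one-sample t-test, normal approximation):
n = ((z_{α/2} + z_β) / d)²

z_{α/2} = 2.241 (for α = 0.025, two-sided)
z_β = 1.036 (for power = 0.85)
d = 0.24

n = ((2.241 + 1.036) / 0.24)²
n = (13.654)²
n ≈ 186.43
Round up to the next whole number: n = 187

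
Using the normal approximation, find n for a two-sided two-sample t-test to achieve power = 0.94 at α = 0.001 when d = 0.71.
n = 94 per group

Sample size formula (two-sample t-test, normal approximation):
n = 2 · ((z_{α/2} + z_β) / d)²

z_{α/2} = 3.291 (for α = 0.001, two-sided)
z_β = 1.555 (for power = 0.94)
d = 0.71

n = 2 · ((3.291 + 1.555) / 0.71)²
n = 2 · (6.825)²
n ≈ 93.16
Round up to the next whole number: n = 94 per group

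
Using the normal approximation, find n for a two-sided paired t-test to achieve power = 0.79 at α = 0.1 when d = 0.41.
n = 36 pairs

Sample size formula (paired t-test, normal approximation):
n = ((z_{α/2} + z_β) / d)²

z_{α/2} = 1.645 (for α = 0.1, two-sided)
z_β = 0.806 (for power = 0.79)
d = 0.41

n = ((1.645 + 0.806) / 0.41)²
n = (5.978)²
n ≈ 35.74
Round up to the next whole number: n = 36 pairs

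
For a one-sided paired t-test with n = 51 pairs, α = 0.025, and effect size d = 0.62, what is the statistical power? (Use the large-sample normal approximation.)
Power ≈ 0.99

Power calculation (paired t-test, normal approximation):
z_β = d · √n - z_α
z_β = 0.62 · √51 - 1.960
z_β = 0.62 · 7.141 - 1.960
z_β = 2.468

Power = Φ(z_β) = Φ(2.468) ≈ 0.993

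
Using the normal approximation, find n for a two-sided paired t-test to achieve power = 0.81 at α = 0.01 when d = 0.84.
n = 17 pairs

Sample size formula (paired t-test, normal approximation):
n = ((z_{α/2} + z_β) / d)²

z_{α/2} = 2.576 (for α = 0.01, two-sided)
z_β = 0.878 (for power = 0.81)
d = 0.84

n = ((2.576 + 0.878) / 0.84)²
n = (4.112)²
n ≈ 16.91
Round up to the next whole number: n = 17 pairs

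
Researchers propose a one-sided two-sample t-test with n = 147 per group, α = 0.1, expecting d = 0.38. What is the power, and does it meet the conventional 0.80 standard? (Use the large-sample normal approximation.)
Power ≈ 0.98; the study is adequately powered (power ≥ 0.80)

Power calculation (two-sample t-test, normal approximation):
z_β = d · √(n/2) - z_α
z_β = 0.38 · √(147/2) - 1.282
z_β = 0.38 · 8.573 - 1.282
z_β = 1.976

Power = Φ(z_β) = Φ(1.976) ≈ 0.976

Effect size d = 0.38 is small by Cohen's convention (0.2/0.5/0.8).

Threshold: power ≥ 0.80 is conventionally adequate.
Power ≈ 0.98 → the study is adequately powered (power ≥ 0.80).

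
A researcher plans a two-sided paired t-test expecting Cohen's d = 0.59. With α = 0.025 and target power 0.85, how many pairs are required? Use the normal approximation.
n = 31 pairs

Sample size formula (paired t-test, normal approximation):
n = ((z_{α/2} + z_β) / d)²

z_{α/2} = 2.241 (for α = 0.025, two-sided)
z_β = 1.036 (for power = 0.85)
d = 0.59

n = ((2.241 + 1.036) / 0.59)²
n = (5.554)²
n ≈ 30.85
Round up to the next whole number: n = 31 pairs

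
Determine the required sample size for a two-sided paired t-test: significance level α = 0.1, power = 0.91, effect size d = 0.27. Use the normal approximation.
n = 123 pairs

Sample size formula (paired t-test, normal approximation):
n = ((z_{α/2} + z_β) / d)²

z_{α/2} = 1.645 (for α = 0.1, two-sided)
z_β = 1.341 (for power = 0.91)
d = 0.27

n = ((1.645 + 1.341) / 0.27)²
n = (11.059)²
n ≈ 122.30
Round up to the next whole number: n = 123 pairs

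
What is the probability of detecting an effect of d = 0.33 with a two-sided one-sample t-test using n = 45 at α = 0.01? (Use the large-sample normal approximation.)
Power ≈ 0.36

Power calculation (one-sample t-test, normal approximation):
z_β = d · √n - z_{α/2}
z_β = 0.33 · √45 - 2.576
z_β = 0.33 · 6.708 - 2.576
z_β = -0.362

Power = Φ(z_β) = Φ(-0.362) ≈ 0.359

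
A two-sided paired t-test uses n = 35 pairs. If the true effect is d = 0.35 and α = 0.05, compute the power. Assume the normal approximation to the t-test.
Power ≈ 0.54

Power calculation (paired t-test, normal approximation):
z_β = d · √n - z_{α/2}
z_β = 0.35 · √35 - 1.960
z_β = 0.35 · 5.916 - 1.960
z_β = 0.111

Power = Φ(z_β) = Φ(0.111) ≈ 0.544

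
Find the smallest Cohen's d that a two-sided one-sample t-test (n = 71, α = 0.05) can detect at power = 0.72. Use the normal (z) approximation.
d ≈ 0.30

Minimum detectable effect (one-sample t-test, normal approximation):
d = (z_{α/2} + z_β) / √n
d = (1.960 + 0.583) / √71
d = 2.543 / 8.426
d ≈ 0.30

By Cohen's convention (0.2 small / 0.5 medium / 0.8 large): small effect.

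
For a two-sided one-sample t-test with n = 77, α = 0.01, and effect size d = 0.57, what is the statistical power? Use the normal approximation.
Power ≈ 0.99

Power calculation (one-sample t-test, normal approximation):
z_β = d · √n - z_{α/2}
z_β = 0.57 · √77 - 2.576
z_β = 0.57 · 8.775 - 2.576
z_β = 2.426

Power = Φ(z_β) = Φ(2.426) ≈ 0.992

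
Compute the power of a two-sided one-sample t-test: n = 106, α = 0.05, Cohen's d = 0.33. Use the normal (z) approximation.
Power ≈ 0.92

Power calculation (one-sample t-test, normal approximation):
z_β = d · √n - z_{α/2}
z_β = 0.33 · √106 - 1.960
z_β = 0.33 · 10.296 - 1.960
z_β = 1.438

Power = Φ(z_β) = Φ(1.438) ≈ 0.925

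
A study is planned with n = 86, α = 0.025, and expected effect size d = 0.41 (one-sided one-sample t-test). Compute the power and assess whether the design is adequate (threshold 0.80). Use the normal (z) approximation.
Power ≈ 0.97; the study is adequately powered (power ≥ 0.80)

Power calculation (one-sample t-test, normal approximation):
z_β = d · √n - z_α
z_β = 0.41 · √86 - 1.960
z_β = 0.41 · 9.274 - 1.960
z_β = 1.842

Power = Φ(z_β) = Φ(1.842) ≈ 0.967

Effect size d = 0.41 is small by Cohen's convention (0.2/0.5/0.8).

Threshold: power ≥ 0.80 is conventionally adequate.
Power ≈ 0.97 → the study is adequately powered (power ≥ 0.80).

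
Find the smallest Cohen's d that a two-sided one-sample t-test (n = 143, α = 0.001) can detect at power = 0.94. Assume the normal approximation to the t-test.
d ≈ 0.41

Minimum detectable effect (one-sample t-test, normal approximation):
d = (z_{α/2} + z_β) / √n
d = (3.291 + 1.555) / √143
d = 4.845 / 11.958
d ≈ 0.41

By Cohen's convention (0.2 small / 0.5 medium / 0.8 large): small effect.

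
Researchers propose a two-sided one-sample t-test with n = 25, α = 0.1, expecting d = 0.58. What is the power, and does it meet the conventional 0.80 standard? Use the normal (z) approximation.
Power ≈ 0.90; the study is adequately powered (power ≥ 0.80)

Power calculation (one-sample t-test, normal approximation):
z_β = d · √n - z_{α/2}
z_β = 0.58 · √25 - 1.645
z_β = 0.58 · 5.000 - 1.645
z_β = 1.255

Power = Φ(z_β) = Φ(1.255) ≈ 0.895

Effect size d = 0.58 is medium by Cohen's convention (0.2/0.5/0.8).

Threshold: power ≥ 0.80 is conventionally adequate.
Power ≈ 0.90 → the study is adequately powered (power ≥ 0.80).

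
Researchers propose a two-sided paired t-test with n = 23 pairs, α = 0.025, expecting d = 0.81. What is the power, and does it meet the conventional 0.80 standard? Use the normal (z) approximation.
Power ≈ 0.95; the study is adequately powered (power ≥ 0.80)

Power calculation (paired t-test, normal approximation):
z_β = d · √n - z_{α/2}
z_β = 0.81 · √23 - 2.241
z_β = 0.81 · 4.796 - 2.241
z_β = 1.643

Power = Φ(z_β) = Φ(1.643) ≈ 0.950

Effect size d = 0.81 is large by Cohen's convention (0.2/0.5/0.8).

Threshold: power ≥ 0.80 is conventionally adequate.
Power ≈ 0.95 → the study is adequately powered (power ≥ 0.80).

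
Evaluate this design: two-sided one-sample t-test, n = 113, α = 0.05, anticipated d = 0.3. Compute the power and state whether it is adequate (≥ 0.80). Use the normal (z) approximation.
Power ≈ 0.89; the study is adequately powered (power ≥ 0.80)

Power calculation (one-sample t-test, normal approximation):
z_β = d · √n - z_{α/2}
z_β = 0.3 · √113 - 1.960
z_β = 0.3 · 10.630 - 1.960
z_β = 1.229

Power = Φ(z_β) = Φ(1.229) ≈ 0.890

Effect size d = 0.3 is small by Cohen's convention (0.2/0.5/0.8).

Threshold: power ≥ 0.80 is conventionally adequate.
Power ≈ 0.89 → the study is adequately powered (power ≥ 0.80).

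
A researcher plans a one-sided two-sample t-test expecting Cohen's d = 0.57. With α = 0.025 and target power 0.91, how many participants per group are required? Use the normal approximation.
n = 68 per group

Sample size formula (two-sample t-test, normal approximation):
n = 2 · ((z_α + z_β) / d)²

z_α = 1.960 (for α = 0.025, one-sided)
z_β = 1.341 (for power = 0.91)
d = 0.57

n = 2 · ((1.960 + 1.341) / 0.57)²
n = 2 · (5.791)²
n ≈ 67.07
Round up to the next whole number: n = 68 per group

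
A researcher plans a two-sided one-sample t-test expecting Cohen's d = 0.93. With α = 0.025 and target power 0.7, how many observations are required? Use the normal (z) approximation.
n = 9

Sample size formula (one-sample t-test, normal approximation):
n = ((z_{α/2} + z_β) / d)²

z_{α/2} = 2.241 (for α = 0.025, two-sided)
z_β = 0.524 (for power = 0.7)
d = 0.93

n = ((2.241 + 0.524) / 0.93)²
n = (2.973)²
n ≈ 8.84
Round up to the next whole number: n = 9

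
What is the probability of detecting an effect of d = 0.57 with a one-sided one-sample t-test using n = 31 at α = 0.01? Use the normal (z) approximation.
Power ≈ 0.80

Power calculation (one-sample t-test, normal approximation):
z_β = d · √n - z_α
z_β = 0.57 · √31 - 2.326
z_β = 0.57 · 5.568 - 2.326
z_β = 0.847

Power = Φ(z_β) = Φ(0.847) ≈ 0.802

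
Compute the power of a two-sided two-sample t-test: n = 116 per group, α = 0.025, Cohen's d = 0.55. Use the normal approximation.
Power ≈ 0.97

Power calculation (two-sample t-test, normal approximation):
z_β = d · √(n/2) - z_{α/2}
z_β = 0.55 · √(116/2) - 2.241
z_β = 0.55 · 7.616 - 2.241
z_β = 1.947

Power = Φ(z_β) = Φ(1.947) ≈ 0.974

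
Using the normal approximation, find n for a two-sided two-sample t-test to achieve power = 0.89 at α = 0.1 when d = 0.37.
n = 121 per group

Sample size formula (two-sample t-test, normal approximation):
n = 2 · ((z_{α/2} + z_β) / d)²

z_{α/2} = 1.645 (for α = 0.1, two-sided)
z_β = 1.227 (for power = 0.89)
d = 0.37

n = 2 · ((1.645 + 1.227) / 0.37)²
n = 2 · (7.762)²
n ≈ 120.50
Round up to the next whole number: n = 121 per group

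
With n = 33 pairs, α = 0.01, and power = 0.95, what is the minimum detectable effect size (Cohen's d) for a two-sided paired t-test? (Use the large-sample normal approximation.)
d ≈ 0.73

Minimum detectable effect (paired t-test, normal approximation):
d = (z_{α/2} + z_β) / √n
d = (2.576 + 1.645) / √33
d = 4.221 / 5.745
d ≈ 0.73

By Cohen's convention (0.2 small / 0.5 medium / 0.8 large): medium effect.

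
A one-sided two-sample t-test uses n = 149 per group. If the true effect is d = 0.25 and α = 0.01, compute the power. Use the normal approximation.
Power ≈ 0.43

Power calculation (two-sample t-test, normal approximation):
z_β = d · √(n/2) - z_α
z_β = 0.25 · √(149/2) - 2.326
z_β = 0.25 · 8.631 - 2.326
z_β = -0.169

Power = Φ(z_β) = Φ(-0.169) ≈ 0.433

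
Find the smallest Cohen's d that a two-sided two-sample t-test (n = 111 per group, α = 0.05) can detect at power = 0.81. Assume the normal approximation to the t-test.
d ≈ 0.38

Minimum detectable effect (two-sample t-test, normal approximation):
d = (z_{α/2} + z_β) / √(n/2)
d = (1.960 + 0.878) / √(111/2)
d = 2.838 / 7.450
d ≈ 0.38

By Cohen's convention (0.2 small / 0.5 medium / 0.8 large): small effect.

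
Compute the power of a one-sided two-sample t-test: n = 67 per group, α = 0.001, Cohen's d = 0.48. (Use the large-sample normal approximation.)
Power ≈ 0.38

Power calculation (two-sample t-test, normal approximation):
z_β = d · √(n/2) - z_α
z_β = 0.48 · √(67/2) - 3.090
z_β = 0.48 · 5.788 - 3.090
z_β = -0.312

Power = Φ(z_β) = Φ(-0.312) ≈ 0.378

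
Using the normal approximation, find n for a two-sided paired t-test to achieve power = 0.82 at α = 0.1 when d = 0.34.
n = 57 pairs

Sample size formula (paired t-test, normal approximation):
n = ((z_{α/2} + z_β) / d)²

z_{α/2} = 1.645 (for α = 0.1, two-sided)
z_β = 0.915 (for power = 0.82)
d = 0.34

n = ((1.645 + 0.915) / 0.34)²
n = (7.529)²
n ≈ 56.69
Round up to the next whole number: n = 57 pairs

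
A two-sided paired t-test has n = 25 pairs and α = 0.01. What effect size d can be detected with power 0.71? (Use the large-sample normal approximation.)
d ≈ 0.63

Minimum detectable effect (paired t-test, normal approximation):
d = (z_{α/2} + z_β) / √n
d = (2.576 + 0.553) / √25
d = 3.129 / 5.000
d ≈ 0.63

By Cohen's convention (0.2 small / 0.5 medium / 0.8 large): medium effect.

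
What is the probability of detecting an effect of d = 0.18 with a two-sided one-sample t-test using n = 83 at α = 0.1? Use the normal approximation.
Power ≈ 0.50

Power calculation (one-sample t-test, normal approximation):
z_β = d · √n - z_{α/2}
z_β = 0.18 · √83 - 1.645
z_β = 0.18 · 9.110 - 1.645
z_β = -0.005

Power = Φ(z_β) = Φ(-0.005) ≈ 0.498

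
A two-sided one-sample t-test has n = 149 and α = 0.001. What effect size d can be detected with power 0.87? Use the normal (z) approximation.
d ≈ 0.36

Minimum detectable effect (one-sample t-test, normal approximation):
d = (z_{α/2} + z_β) / √n
d = (3.291 + 1.126) / √149
d = 4.417 / 12.207
d ≈ 0.36

By Cohen's convention (0.2 small / 0.5 medium / 0.8 large): small effect.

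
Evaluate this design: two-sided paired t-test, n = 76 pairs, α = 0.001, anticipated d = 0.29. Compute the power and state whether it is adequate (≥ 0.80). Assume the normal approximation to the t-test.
Power ≈ 0.22; the study is underpowered (power < 0.80)

Power calculation (paired t-test, normal approximation):
z_β = d · √n - z_{α/2}
z_β = 0.29 · √76 - 3.291
z_β = 0.29 · 8.718 - 3.291
z_β = -0.762

Power = Φ(z_β) = Φ(-0.762) ≈ 0.223

Effect size d = 0.29 is small by Cohen's convention (0.2/0.5/0.8).

Threshold: power ≥ 0.80 is conventionally adequate.
Power ≈ 0.22 → the study is underpowered (power < 0.80).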